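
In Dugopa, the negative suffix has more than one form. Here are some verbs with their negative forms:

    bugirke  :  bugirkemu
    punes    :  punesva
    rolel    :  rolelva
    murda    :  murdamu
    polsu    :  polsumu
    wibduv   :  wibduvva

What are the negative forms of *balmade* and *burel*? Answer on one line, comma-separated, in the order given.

balmademu, burelva

The pattern is consonant vs. vowel: -va when the stem ends in a consonant (*punes*, *rolel*, *wibduv*); -mu when the stem ends in a vowel (*bugirke*, *murda*, *polsu*).
*balmade* — final sound /e/ (a vowel) → -mu → *balmademu*.
Since the final sound of *burel* is /l/ (a consonant), it takes -va, giving *burelva*.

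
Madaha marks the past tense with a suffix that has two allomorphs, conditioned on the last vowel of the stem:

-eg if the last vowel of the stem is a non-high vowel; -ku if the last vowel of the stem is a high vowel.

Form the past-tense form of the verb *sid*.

sidku

Since the last vowel of *sid* is /i/ (a high vowel), it takes -ku, giving *sidku*.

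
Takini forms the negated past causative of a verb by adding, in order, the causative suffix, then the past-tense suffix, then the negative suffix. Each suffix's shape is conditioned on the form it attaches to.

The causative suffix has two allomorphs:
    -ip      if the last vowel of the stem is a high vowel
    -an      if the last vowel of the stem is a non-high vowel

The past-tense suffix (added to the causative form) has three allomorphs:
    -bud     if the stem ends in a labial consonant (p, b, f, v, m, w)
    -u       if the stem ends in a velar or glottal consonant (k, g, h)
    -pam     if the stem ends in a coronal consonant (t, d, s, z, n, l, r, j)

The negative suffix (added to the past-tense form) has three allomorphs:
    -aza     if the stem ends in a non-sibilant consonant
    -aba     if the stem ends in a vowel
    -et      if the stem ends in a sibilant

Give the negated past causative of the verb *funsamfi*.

funsamfiipbudaza

*funsamfi*: last vowel = /i/, a high vowel → -ip → *funsamfiip*.
The causative form *funsamfiip*: final consonant = /p/, labial → -bud → *funsamfiipbud*.
The past-tense form *funsamfiipbud* — final sound /d/ (a non-sibilant consonant) → -aza → *funsamfiipbudaza*.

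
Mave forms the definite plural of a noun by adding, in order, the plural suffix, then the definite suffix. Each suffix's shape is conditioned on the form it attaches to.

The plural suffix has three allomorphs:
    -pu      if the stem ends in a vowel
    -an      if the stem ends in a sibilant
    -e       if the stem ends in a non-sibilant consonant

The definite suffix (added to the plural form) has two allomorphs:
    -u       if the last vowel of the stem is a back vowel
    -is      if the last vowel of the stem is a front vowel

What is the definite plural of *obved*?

obvedeis

*obved* — final sound /d/ (a non-sibilant consonant) → -e → *obvede*.
The last vowel of the plural form *obvede* is /e/, which is a front vowel, so the definite suffix is -is, giving *obvedeis*.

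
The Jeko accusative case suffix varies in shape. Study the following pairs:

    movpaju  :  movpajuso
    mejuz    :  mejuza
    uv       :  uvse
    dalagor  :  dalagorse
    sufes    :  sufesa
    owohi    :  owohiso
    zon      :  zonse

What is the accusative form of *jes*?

jesa

The pattern is sibilance of the final sound: -a when the stem ends in a sibilant (*mejuz*, *sufes*); -se when the stem ends in a non-sibilant consonant (*uv*, *dalagor*, *zon*); -so when the stem ends in a vowel (*movpaju*, *owohi*).
*jes* — final sound /s/ (a sibilant) → -a → *jesa*.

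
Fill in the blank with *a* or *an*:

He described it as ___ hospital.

The indefinite article is chosen by the initial *sound* of the following word, not its spelling.
*hospital* begins with the sound /h/ (h is pronounced) — a consonant sound.
So the article is *a*: He described it as a hospital.

a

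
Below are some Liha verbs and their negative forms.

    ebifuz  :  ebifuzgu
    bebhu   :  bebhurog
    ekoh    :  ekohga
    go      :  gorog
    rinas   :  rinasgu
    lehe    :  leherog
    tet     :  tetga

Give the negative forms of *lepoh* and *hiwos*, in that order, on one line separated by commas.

lepohga, hiwosgu

The alternation tracks the final sound of the stem — -gu when the stem ends in a sibilant (*ebifuz*, *rinas*); -ga when the stem ends in a non-sibilant consonant (*ekoh*, *tet*); -rog when the stem ends in a vowel (*bebhu*, *go*, *lehe*).
Since the final sound of *lepoh* is /h/ (a non-sibilant consonant), it takes -ga, giving *lepohga*.
Since the final sound of *hiwos* is /s/ (a sibilant), it takes -gu, giving *hiwosgu*.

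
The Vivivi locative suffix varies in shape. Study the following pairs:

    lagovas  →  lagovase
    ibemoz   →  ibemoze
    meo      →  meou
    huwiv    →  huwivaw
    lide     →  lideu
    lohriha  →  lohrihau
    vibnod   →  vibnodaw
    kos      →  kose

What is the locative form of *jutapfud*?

jutapfudaw

The suffix is conditioned by the final sound: -e when the stem ends in a sibilant (*lagovas*, *ibemoz*, *kos*); -aw when the stem ends in a non-sibilant consonant (*huwiv*, *vibnod*); -u when the stem ends in a vowel (*meo*, *lide*, *lohriha*).
The final sound of *jutapfud* is /d/, which is a non-sibilant consonant, so the suffix is -aw, giving *jutapfudaw*.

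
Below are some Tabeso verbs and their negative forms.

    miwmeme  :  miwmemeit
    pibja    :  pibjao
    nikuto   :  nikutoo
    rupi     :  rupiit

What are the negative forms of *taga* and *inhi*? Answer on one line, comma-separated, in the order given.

The suffix is conditioned by the last vowel: -it when the last vowel of the stem is a front vowel (*miwmeme*, *rupi*); -o when the last vowel of the stem is a back vowel (*pibja*, *nikuto*).
The last vowel of *taga* is /a/, which is a back vowel, so the suffix is -o, giving *tagao*.
The last vowel of *inhi* is /i/, which is a front vowel, so the suffix is -it, giving *inhiit*.

tagao, inhiit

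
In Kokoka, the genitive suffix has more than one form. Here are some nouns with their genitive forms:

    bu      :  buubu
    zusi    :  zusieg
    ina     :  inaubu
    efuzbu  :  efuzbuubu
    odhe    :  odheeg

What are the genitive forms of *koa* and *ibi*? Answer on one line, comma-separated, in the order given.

The pattern is front/back vowel harmony: -eg when the last vowel of the stem is a front vowel (*zusi*, *odhe*); -ubu when the last vowel of the stem is a back vowel (*bu*, *ina*, *efuzbu*).
Since the last vowel of *koa* is /a/ (a back vowel), it takes -ubu, giving *koaubu*.
*ibi*: last vowel = /i/, a front vowel → -eg → *ibieg*.

koaubu, ibieg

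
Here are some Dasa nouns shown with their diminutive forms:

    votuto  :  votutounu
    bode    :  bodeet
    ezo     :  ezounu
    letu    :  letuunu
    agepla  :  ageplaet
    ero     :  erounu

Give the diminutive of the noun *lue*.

lueet

Looking at the last vowel of each stem: -unu when the last vowel of the stem is a rounded vowel (*votuto*, *ezo*, *letu*, *ero*); -et when the last vowel of the stem is an unrounded vowel (*bode*, *agepla*).
*lue* — last vowel /e/ (an unrounded vowel) → -et → *lueet*.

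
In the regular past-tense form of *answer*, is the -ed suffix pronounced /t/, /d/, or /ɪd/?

/d/

The stem *answer* ends in a voiced sound other than /d/.
The -ed suffix is realized as /ɪd/ after /t, d/; as /t/ after other voiceless consonants; and as /d/ after other voiced sounds.
So -ed on *answer* is pronounced /d/.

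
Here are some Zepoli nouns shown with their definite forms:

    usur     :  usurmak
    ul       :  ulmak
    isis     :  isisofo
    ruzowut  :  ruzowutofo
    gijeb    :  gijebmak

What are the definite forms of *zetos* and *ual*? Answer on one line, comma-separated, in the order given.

zetosofo, ualmak

Looking at the final consonant of each stem: -ofo when the stem ends in a voiceless consonant (*isis*, *ruzowut*); -mak when the stem ends in a voiced consonant (*usur*, *ul*, *gijeb*).
*zetos* — final consonant /s/ (voiceless) → -ofo → *zetosofo*.
The final consonant of *ual* is /l/, which is voiced, so the suffix is -mak, giving *ualmak*.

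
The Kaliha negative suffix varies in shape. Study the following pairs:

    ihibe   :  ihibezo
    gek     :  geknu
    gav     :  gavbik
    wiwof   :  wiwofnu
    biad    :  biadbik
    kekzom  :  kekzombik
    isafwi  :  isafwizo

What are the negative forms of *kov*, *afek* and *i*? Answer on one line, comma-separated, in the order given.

kovbik, afeknu, izo

Looking at the final sound of each stem: -nu when the stem ends in a voiceless consonant (*gek*, *wiwof*); -bik when the stem ends in a voiced consonant (*gav*, *biad*, *kekzom*); -zo when the stem ends in a vowel (*ihibe*, *isafwi*).
Since the final sound of *kov* is /v/ (a voiced consonant), it takes -bik, giving *kovbik*.
*afek* — final sound /k/ (a voiceless consonant) → -nu → *afeknu*.
*i*: final sound = /i/, a vowel → -zo → *izo*.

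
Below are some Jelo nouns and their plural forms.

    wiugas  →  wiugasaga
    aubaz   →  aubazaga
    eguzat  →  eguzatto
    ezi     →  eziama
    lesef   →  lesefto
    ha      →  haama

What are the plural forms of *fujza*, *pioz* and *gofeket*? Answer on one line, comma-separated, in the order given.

The alternation tracks the final sound of the stem — -aga when the stem ends in a sibilant (*wiugas*, *aubaz*); -to when the stem ends in a non-sibilant consonant (*eguzat*, *lesef*); -ama when the stem ends in a vowel (*ezi*, *ha*).
Since the final sound of *fujza* is /a/ (a vowel), it takes -ama, giving *fujzaama*.
*pioz* — final sound /z/ (a sibilant) → -aga → *piozaga*.
Since the final sound of *gofeket* is /t/ (a non-sibilant consonant), it takes -to, giving *gofeketto*.

fujzaama, piozaga, gofeketto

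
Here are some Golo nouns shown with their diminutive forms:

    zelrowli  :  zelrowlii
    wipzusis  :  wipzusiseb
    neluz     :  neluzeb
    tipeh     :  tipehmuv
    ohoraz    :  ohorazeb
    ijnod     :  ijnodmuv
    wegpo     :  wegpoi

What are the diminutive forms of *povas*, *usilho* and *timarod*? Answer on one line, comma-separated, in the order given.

The pattern is sibilance of the final sound: -eb when the stem ends in a sibilant (*wipzusis*, *neluz*, *ohoraz*); -muv when the stem ends in a non-sibilant consonant (*tipeh*, *ijnod*); -i when the stem ends in a vowel (*zelrowli*, *wegpo*).
*povas* — final sound /s/ (a sibilant) → -eb → *povaseb*.
Since the final sound of *usilho* is /o/ (a vowel), it takes -i, giving *usilhoi*.
*timarod* — final sound /d/ (a non-sibilant consonant) → -muv → *timarodmuv*.

povaseb, usilhoi, timarodmuv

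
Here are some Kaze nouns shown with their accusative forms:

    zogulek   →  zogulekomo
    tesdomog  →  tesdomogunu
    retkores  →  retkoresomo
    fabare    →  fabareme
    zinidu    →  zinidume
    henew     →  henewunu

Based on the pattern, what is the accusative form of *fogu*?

The suffix is conditioned by the final sound: -omo when the stem ends in a voiceless consonant (*zogulek*, *retkores*); -unu when the stem ends in a voiced consonant (*tesdomog*, *henew*); -me when the stem ends in a vowel (*fabare*, *zinidu*).
*fogu*: final sound = /u/, a vowel → -me → *fogume*.

fogume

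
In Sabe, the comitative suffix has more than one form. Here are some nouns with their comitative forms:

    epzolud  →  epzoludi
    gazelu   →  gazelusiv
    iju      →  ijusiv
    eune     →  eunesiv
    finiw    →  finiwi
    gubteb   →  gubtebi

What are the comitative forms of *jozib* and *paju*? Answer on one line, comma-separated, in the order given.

jozibi, pajusiv

The suffix is conditioned by the final sound: -i when the stem ends in a consonant (*epzolud*, *finiw*, *gubteb*); -siv when the stem ends in a vowel (*gazelu*, *iju*, *eune*).
Since the final sound of *jozib* is /b/ (a consonant), it takes -i, giving *jozibi*.
Since the final sound of *paju* is /u/ (a vowel), it takes -siv, giving *pajusiv*.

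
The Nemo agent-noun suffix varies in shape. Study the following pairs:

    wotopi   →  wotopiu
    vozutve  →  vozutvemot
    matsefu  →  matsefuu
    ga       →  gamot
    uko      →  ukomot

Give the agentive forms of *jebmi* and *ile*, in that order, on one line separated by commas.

jebmiu, ilemot

The pattern is height harmony: -u when the last vowel of the stem is a high vowel (*wotopi*, *matsefu*); -mot when the last vowel of the stem is a non-high vowel (*vozutve*, *ga*, *uko*).
*jebmi* — last vowel /i/ (a high vowel) → -u → *jebmiu*.
The last vowel of *ile* is /e/, which is a non-high vowel, so the suffix is -mot, giving *ilemot*.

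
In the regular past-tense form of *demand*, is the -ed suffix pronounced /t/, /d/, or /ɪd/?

/ɪd/

The stem *demand* ends in /t/ or /d/.
The -ed suffix is realized as /ɪd/ after /t, d/; as /t/ after other voiceless consonants; and as /d/ after other voiced sounds.
So -ed on *demand* is pronounced /ɪd/.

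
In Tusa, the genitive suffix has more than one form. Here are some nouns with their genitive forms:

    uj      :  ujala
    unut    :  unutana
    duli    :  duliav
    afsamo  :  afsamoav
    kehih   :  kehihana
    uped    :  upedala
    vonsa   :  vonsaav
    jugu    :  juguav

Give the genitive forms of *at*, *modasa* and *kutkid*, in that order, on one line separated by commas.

The suffix is conditioned by the final sound: -ana when the stem ends in a voiceless consonant (*unut*, *kehih*); -ala when the stem ends in a voiced consonant (*uj*, *uped*); -av when the stem ends in a vowel (*duli*, *afsamo*, *vonsa*, *jugu*).
Since the final sound of *at* is /t/ (a voiceless consonant), it takes -ana, giving *atana*.
*modasa*: final sound = /a/, a vowel → -av → *modasaav*.
*kutkid* — final sound /d/ (a voiced consonant) → -ala → *kutkidala*.

atana, modasaav, kutkidala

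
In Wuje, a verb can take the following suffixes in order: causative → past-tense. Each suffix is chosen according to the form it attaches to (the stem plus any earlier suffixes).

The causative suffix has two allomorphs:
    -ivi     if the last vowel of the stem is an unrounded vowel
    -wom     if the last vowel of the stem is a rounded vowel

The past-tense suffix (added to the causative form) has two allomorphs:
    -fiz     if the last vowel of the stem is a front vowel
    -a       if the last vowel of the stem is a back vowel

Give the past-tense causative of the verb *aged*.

agedivifiz

The last vowel of *aged* is /e/, which is an unrounded vowel, so the causative suffix is -ivi, giving *agedivi*.
The last vowel of the causative form *agedivi* is /i/, which is a front vowel, so the past-tense suffix is -fiz, giving *agedivifiz*.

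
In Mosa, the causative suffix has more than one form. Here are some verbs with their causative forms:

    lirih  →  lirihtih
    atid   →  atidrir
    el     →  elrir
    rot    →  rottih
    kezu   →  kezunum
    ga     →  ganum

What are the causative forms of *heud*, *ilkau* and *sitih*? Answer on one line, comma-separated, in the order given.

heudrir, ilkaunum, sitihtih

The suffix is conditioned by the final sound: -tih when the stem ends in a voiceless consonant (*lirih*, *rot*); -rir when the stem ends in a voiced consonant (*atid*, *el*); -num when the stem ends in a vowel (*kezu*, *ga*).
*heud* — final sound /d/ (a voiced consonant) → -rir → *heudrir*.
*ilkau* — final sound /u/ (a vowel) → -num → *ilkaunum*.
The final sound of *sitih* is /h/, which is a voiceless consonant, so the suffix is -tih, giving *sitihtih*.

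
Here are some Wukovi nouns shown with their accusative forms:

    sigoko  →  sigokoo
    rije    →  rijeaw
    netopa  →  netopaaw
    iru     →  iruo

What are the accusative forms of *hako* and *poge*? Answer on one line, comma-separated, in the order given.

hakoo, pogeaw

The pattern is rounding harmony: -o when the last vowel of the stem is a rounded vowel (*sigoko*, *iru*); -aw when the last vowel of the stem is an unrounded vowel (*rije*, *netopa*).
Since the last vowel of *hako* is /o/ (a rounded vowel), it takes -o, giving *hakoo*.
Since the last vowel of *poge* is /e/ (an unrounded vowel), it takes -aw, giving *pogeaw*.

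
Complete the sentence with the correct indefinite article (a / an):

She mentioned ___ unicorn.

The indefinite article is chosen by the initial *sound* of the following word, not its spelling.
*unicorn* begins with the sound /juː/ (u pronounced /juː/) — a consonant sound.
So the article is *a*: She mentioned a unicorn.

a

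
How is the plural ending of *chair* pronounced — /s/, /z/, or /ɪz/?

/z/

The stem *chair* ends in a voiced non-sibilant sound.
The plural suffix surfaces as /ɪz/ after sibilants, /s/ after other voiceless consonants, and /z/ after other voiced sounds.
So the plural -s on *chair* is pronounced /z/.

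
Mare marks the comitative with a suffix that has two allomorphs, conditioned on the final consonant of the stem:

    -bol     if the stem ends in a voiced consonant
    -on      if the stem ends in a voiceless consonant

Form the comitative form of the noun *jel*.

jelbol

Since the final consonant of *jel* is /l/ (voiced), it takes -bol, giving *jelbol*.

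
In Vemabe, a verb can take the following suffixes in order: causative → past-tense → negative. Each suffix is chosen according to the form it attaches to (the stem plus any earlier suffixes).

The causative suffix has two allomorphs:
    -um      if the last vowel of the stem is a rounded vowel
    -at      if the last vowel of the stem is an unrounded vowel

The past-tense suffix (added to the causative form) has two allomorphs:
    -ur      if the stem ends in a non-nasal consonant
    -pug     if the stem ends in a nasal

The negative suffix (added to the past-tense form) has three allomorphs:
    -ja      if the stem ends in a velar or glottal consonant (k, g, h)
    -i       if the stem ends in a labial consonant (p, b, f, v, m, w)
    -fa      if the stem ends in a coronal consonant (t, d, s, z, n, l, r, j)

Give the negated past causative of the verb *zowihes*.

Since the last vowel of *zowihes* is /e/ (an unrounded vowel), it takes -at, giving *zowihesat*.
The causative form *zowihesat*: final consonant = /t/, non-nasal → -ur → *zowihesatur*.
The past-tense form *zowihesatur*: final consonant = /r/, coronal → -fa → *zowihesaturfa*.

zowihesaturfa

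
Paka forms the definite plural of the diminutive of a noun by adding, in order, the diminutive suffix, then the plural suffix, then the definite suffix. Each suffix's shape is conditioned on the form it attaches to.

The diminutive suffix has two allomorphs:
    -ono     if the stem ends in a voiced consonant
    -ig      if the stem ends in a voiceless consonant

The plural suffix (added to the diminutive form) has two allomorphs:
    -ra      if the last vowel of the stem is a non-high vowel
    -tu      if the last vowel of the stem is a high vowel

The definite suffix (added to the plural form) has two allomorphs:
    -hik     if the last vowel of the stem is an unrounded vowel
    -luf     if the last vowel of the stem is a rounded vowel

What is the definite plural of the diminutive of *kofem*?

Since the final consonant of *kofem* is /m/ (voiced), it takes -ono, giving *kofemono*.
The last vowel of the diminutive form *kofemono* is /o/, which is a non-high vowel, so the plural suffix is -ra, giving *kofemonora*.
The plural form *kofemonora* — last vowel /a/ (an unrounded vowel) → -hik → *kofemonorahik*.

kofemonorahik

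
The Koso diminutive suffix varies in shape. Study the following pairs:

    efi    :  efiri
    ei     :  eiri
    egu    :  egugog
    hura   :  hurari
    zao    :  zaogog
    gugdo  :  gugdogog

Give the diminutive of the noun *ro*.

The suffix is conditioned by the last vowel: -gog when the last vowel of the stem is a rounded vowel (*egu*, *zao*, *gugdo*); -ri when the last vowel of the stem is an unrounded vowel (*efi*, *ei*, *hura*).
The last vowel of *ro* is /o/, which is a rounded vowel, so the suffix is -gog, giving *rogog*.

rogog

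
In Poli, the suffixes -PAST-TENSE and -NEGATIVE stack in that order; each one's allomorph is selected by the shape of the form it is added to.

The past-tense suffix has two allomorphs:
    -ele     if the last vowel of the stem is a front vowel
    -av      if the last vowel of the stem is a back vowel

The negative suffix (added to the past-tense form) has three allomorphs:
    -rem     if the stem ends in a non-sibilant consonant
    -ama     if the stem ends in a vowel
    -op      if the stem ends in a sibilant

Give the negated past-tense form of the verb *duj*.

*duj* — last vowel /u/ (a back vowel) → -av → *dujav*.
The final sound of the past-tense form *dujav* is /v/, which is a non-sibilant consonant, so the negative suffix is -rem, giving *dujavrem*.

dujavrem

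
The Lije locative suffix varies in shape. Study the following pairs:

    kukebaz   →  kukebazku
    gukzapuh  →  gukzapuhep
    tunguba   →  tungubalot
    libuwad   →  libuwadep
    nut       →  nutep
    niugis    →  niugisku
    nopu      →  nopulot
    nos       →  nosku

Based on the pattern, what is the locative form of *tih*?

tihep

The alternation tracks the final sound of the stem — -ku when the stem ends in a sibilant (*kukebaz*, *niugis*, *nos*); -ep when the stem ends in a non-sibilant consonant (*gukzapuh*, *libuwad*, *nut*); -lot when the stem ends in a vowel (*tunguba*, *nopu*).
*tih*: final sound = /h/, a non-sibilant consonant → -ep → *tihep*.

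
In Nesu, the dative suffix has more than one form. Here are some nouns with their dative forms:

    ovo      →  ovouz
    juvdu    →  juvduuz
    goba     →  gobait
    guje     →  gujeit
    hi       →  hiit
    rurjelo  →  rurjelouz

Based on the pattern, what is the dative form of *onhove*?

onhoveit

Looking at the last vowel of each stem: -uz when the last vowel of the stem is a rounded vowel (*ovo*, *juvdu*, *rurjelo*); -it when the last vowel of the stem is an unrounded vowel (*goba*, *guje*, *hi*).
*onhove* — last vowel /e/ (an unrounded vowel) → -it → *onhoveit*.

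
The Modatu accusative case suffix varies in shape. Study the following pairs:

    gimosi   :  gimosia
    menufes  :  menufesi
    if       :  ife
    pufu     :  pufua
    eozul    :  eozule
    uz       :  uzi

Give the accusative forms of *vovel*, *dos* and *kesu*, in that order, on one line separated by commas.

The suffix is conditioned by the final sound: -i when the stem ends in a sibilant (*menufes*, *uz*); -e when the stem ends in a non-sibilant consonant (*if*, *eozul*); -a when the stem ends in a vowel (*gimosi*, *pufu*).
Since the final sound of *vovel* is /l/ (a non-sibilant consonant), it takes -e, giving *vovele*.
The final sound of *dos* is /s/, which is a sibilant, so the suffix is -i, giving *dosi*.
Since the final sound of *kesu* is /u/ (a vowel), it takes -a, giving *kesua*.

vovele, dosi, kesua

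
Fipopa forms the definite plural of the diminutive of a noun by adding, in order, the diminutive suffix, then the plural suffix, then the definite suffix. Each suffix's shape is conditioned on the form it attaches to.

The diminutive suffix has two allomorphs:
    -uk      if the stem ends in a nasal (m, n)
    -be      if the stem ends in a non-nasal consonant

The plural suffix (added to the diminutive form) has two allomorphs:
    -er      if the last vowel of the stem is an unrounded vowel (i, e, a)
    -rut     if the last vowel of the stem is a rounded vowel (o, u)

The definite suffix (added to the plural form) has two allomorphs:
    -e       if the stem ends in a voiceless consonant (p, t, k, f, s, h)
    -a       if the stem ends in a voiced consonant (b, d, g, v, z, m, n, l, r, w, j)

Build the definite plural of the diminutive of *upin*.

*upin* — final consonant /n/ (a nasal) → -uk → *upinuk*.
The diminutive form *upinuk* — last vowel /u/ (a rounded vowel) → -rut → *upinukrut*.
The plural form *upinukrut* — final consonant /t/ (voiceless) → -e → *upinukrute*.

upinukrute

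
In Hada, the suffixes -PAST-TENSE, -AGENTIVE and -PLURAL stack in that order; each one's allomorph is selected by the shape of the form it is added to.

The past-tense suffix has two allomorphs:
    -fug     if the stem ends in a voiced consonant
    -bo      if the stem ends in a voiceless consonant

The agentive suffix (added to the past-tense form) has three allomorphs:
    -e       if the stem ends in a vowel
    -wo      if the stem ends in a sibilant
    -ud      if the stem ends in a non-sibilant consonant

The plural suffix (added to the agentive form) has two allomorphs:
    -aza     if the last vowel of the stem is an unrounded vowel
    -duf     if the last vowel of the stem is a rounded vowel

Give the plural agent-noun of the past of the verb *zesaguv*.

zesaguvfugudduf

The final consonant of *zesaguv* is /v/, which is voiced, so the past-tense suffix is -fug, giving *zesaguvfug*.
Since the final sound of the past-tense form *zesaguvfug* is /g/ (a non-sibilant consonant), it takes -ud, giving *zesaguvfugud*.
Since the last vowel of the agentive form *zesaguvfugud* is /u/ (a rounded vowel), it takes -duf, giving *zesaguvfugudduf*.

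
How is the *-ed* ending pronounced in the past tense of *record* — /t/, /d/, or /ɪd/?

/ɪd/

The stem *record* ends in /t/ or /d/.
The -ed suffix is realized as /ɪd/ after /t, d/; as /t/ after other voiceless consonants; and as /d/ after other voiced sounds.
So -ed on *record* is pronounced /ɪd/.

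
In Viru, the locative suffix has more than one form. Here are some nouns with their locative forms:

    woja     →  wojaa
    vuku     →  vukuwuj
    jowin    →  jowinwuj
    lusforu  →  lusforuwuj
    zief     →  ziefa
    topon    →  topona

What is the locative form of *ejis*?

The pattern is height harmony: -wuj when the last vowel of the stem is a high vowel (*vuku*, *jowin*, *lusforu*); -a when the last vowel of the stem is a non-high vowel (*woja*, *zief*, *topon*).
The last vowel of *ejis* is /i/, which is a high vowel, so the suffix is -wuj, giving *ejiswuj*.

ejiswuj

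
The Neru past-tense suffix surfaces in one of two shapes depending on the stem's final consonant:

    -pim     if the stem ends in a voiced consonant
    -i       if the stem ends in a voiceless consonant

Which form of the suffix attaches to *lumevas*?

-i

Since the final consonant of *lumevas* is /s/ (voiceless), it takes -i.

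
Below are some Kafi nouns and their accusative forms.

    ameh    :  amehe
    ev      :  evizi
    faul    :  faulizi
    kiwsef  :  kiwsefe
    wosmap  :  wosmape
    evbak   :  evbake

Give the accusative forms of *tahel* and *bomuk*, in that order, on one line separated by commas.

The pattern is voicing of the final consonant: -e when the stem ends in a voiceless consonant (*ameh*, *kiwsef*, *wosmap*, *evbak*); -izi when the stem ends in a voiced consonant (*ev*, *faul*).
Since the final consonant of *tahel* is /l/ (voiced), it takes -izi, giving *tahelizi*.
*bomuk*: final consonant = /k/, voiceless → -e → *bomuke*.

tahelizi, bomuke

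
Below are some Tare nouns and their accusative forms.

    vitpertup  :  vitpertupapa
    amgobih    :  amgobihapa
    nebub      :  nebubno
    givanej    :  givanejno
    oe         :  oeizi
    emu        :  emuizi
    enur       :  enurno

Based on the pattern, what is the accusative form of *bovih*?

bovihapa

Looking at the final sound of each stem: -apa when the stem ends in a voiceless consonant (*vitpertup*, *amgobih*); -no when the stem ends in a voiced consonant (*nebub*, *givanej*, *enur*); -izi when the stem ends in a vowel (*oe*, *emu*).
*bovih* — final sound /h/ (a voiceless consonant) → -apa → *bovihapa*.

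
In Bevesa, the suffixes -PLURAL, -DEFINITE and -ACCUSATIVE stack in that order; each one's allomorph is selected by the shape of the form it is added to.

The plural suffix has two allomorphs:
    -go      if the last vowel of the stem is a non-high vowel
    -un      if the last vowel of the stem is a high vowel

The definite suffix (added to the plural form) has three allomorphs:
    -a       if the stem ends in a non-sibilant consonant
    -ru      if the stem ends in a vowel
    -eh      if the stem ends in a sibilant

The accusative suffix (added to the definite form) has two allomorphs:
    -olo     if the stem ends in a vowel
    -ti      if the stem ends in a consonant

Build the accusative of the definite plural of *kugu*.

Since the last vowel of *kugu* is /u/ (a high vowel), it takes -un, giving *kuguun*.
The plural form *kuguun*: final sound = /n/, a non-sibilant consonant → -a → *kuguuna*.
Since the final sound of the definite form *kuguuna* is /a/ (a vowel), it takes -olo, giving *kuguunaolo*.

kuguunaolo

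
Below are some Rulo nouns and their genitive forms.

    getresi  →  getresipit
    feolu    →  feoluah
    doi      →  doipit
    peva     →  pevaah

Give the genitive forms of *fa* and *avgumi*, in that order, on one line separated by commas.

The suffix is conditioned by the last vowel: -pit when the last vowel of the stem is a front vowel (*getresi*, *doi*); -ah when the last vowel of the stem is a back vowel (*feolu*, *peva*).
*fa*: last vowel = /a/, a back vowel → -ah → *faah*.
*avgumi*: last vowel = /i/, a front vowel → -pit → *avgumipit*.

faah, avgumipit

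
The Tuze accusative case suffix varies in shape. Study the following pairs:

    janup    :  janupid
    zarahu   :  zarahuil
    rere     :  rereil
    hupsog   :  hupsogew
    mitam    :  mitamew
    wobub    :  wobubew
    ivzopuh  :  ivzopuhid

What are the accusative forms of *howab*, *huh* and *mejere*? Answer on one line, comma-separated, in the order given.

Looking at the final sound of each stem: -id when the stem ends in a voiceless consonant (*janup*, *ivzopuh*); -ew when the stem ends in a voiced consonant (*hupsog*, *mitam*, *wobub*); -il when the stem ends in a vowel (*zarahu*, *rere*).
The final sound of *howab* is /b/, which is a voiced consonant, so the suffix is -ew, giving *howabew*.
The final sound of *huh* is /h/, which is a voiceless consonant, so the suffix is -id, giving *huhid*.
*mejere* — final sound /e/ (a vowel) → -il → *mejereil*.

howabew, huhid, mejereil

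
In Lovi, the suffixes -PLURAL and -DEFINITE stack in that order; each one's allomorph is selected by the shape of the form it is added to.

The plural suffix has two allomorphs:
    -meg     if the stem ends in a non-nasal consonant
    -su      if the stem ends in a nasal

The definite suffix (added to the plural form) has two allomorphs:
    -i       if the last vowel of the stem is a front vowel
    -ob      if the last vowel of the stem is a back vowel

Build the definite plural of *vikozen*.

The final consonant of *vikozen* is /n/, which is a nasal, so the plural suffix is -su, giving *vikozensu*.
The plural form *vikozensu* — last vowel /u/ (a back vowel) → -ob → *vikozensuob*.

vikozensuob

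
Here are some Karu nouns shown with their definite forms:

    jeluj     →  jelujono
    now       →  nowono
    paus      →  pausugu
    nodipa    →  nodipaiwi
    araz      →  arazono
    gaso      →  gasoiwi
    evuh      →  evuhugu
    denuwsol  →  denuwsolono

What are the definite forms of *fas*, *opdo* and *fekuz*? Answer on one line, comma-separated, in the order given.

Looking at the final sound of each stem: -ugu when the stem ends in a voiceless consonant (*paus*, *evuh*); -ono when the stem ends in a voiced consonant (*jeluj*, *now*, *araz*, *denuwsol*); -iwi when the stem ends in a vowel (*nodipa*, *gaso*).
*fas*: final sound = /s/, a voiceless consonant → -ugu → *fasugu*.
The final sound of *opdo* is /o/, which is a vowel, so the suffix is -iwi, giving *opdoiwi*.
Since the final sound of *fekuz* is /z/ (a voiced consonant), it takes -ono, giving *fekuzono*.

fasugu, opdoiwi, fekuzono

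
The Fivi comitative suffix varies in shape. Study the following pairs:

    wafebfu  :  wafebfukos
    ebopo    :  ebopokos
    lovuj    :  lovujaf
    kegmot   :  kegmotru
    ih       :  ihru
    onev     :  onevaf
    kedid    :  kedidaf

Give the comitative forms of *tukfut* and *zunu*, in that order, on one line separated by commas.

tukfutru, zunukos

The alternation tracks the final sound of the stem — -ru when the stem ends in a voiceless consonant (*kegmot*, *ih*); -af when the stem ends in a voiced consonant (*lovuj*, *onev*, *kedid*); -kos when the stem ends in a vowel (*wafebfu*, *ebopo*).
Since the final sound of *tukfut* is /t/ (a voiceless consonant), it takes -ru, giving *tukfutru*.
The final sound of *zunu* is /u/, which is a vowel, so the suffix is -kos, giving *zunukos*.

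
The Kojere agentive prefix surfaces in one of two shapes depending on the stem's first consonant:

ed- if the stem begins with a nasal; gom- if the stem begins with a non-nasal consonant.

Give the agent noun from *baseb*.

The first consonant of *baseb* is /b/, which is non-nasal, so the prefix is gom-, giving *gombaseb*.

gombaseb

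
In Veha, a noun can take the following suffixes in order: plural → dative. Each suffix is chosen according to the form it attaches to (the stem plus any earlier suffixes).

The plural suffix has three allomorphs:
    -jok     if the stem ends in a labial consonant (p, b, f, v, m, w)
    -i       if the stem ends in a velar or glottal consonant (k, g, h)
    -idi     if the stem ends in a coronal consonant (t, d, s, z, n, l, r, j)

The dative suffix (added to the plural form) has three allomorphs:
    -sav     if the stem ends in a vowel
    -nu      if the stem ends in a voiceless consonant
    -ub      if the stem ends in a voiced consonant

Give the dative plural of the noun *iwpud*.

*iwpud* — final consonant /d/ (coronal) → -idi → *iwpudidi*.
The plural form *iwpudidi* — final sound /i/ (a vowel) → -sav → *iwpudidisav*.

iwpudidisav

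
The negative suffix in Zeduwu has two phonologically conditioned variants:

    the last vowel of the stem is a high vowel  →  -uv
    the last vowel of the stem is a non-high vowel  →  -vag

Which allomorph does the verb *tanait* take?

-uv

The last vowel of *tanait* is /i/, which is a high vowel, so the suffix is -uv.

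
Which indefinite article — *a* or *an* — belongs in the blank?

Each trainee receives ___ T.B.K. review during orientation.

a

The indefinite article is chosen by the initial *sound* of the following word, not its spelling.
The initialism *T.B.K.* is read letter by letter; the first letter, T, is pronounced /tiː/, which begins with a consonant sound.
So the article is *a*: Each trainee receives a T.B.K. review during orientation.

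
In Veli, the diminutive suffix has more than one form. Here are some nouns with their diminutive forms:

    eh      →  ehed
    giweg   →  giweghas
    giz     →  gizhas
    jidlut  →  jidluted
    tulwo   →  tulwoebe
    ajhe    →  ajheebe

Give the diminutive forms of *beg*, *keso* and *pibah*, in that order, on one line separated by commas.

The suffix is conditioned by the final sound: -ed when the stem ends in a voiceless consonant (*eh*, *jidlut*); -has when the stem ends in a voiced consonant (*giweg*, *giz*); -ebe when the stem ends in a vowel (*tulwo*, *ajhe*).
*beg* — final sound /g/ (a voiced consonant) → -has → *beghas*.
Since the final sound of *keso* is /o/ (a vowel), it takes -ebe, giving *kesoebe*.
Since the final sound of *pibah* is /h/ (a voiceless consonant), it takes -ed, giving *pibahed*.

beghas, kesoebe, pibahed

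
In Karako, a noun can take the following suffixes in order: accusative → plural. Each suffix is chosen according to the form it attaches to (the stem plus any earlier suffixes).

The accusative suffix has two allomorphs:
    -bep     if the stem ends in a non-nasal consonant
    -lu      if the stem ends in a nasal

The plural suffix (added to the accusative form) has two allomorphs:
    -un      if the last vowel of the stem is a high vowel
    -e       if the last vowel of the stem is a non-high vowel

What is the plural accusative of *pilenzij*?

pilenzijbepe

*pilenzij* — final consonant /j/ (non-nasal) → -bep → *pilenzijbep*.
The accusative form *pilenzijbep* — last vowel /e/ (a non-high vowel) → -e → *pilenzijbepe*.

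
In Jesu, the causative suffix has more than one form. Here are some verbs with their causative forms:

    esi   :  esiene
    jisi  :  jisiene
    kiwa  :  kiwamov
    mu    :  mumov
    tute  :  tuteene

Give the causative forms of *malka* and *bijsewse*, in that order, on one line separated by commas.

The pattern is front/back vowel harmony: -ene when the last vowel of the stem is a front vowel (*esi*, *jisi*, *tute*); -mov when the last vowel of the stem is a back vowel (*kiwa*, *mu*).
*malka* — last vowel /a/ (a back vowel) → -mov → *malkamov*.
The last vowel of *bijsewse* is /e/, which is a front vowel, so the suffix is -ene, giving *bijsewseene*.

malkamov, bijsewseene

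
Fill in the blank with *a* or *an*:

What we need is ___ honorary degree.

an

The indefinite article is chosen by the initial *sound* of the following word, not its spelling.
*honorary* begins with the sound /ɒ/ (silent h) — a vowel sound.
So the article is *an*: What we need is an honorary degree.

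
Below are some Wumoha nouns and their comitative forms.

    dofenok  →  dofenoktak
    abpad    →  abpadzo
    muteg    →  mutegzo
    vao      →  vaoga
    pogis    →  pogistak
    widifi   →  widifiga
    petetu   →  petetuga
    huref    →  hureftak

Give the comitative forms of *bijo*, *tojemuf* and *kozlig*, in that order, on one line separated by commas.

bijoga, tojemuftak, kozligzo

The suffix is conditioned by the final sound: -tak when the stem ends in a voiceless consonant (*dofenok*, *pogis*, *huref*); -zo when the stem ends in a voiced consonant (*abpad*, *muteg*); -ga when the stem ends in a vowel (*vao*, *widifi*, *petetu*).
*bijo*: final sound = /o/, a vowel → -ga → *bijoga*.
*tojemuf* — final sound /f/ (a voiceless consonant) → -tak → *tojemuftak*.
*kozlig* — final sound /g/ (a voiced consonant) → -zo → *kozligzo*.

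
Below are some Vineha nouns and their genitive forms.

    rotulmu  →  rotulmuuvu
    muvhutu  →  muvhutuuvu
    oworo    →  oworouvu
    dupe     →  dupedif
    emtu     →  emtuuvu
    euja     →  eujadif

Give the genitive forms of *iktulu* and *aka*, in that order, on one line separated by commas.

iktuluuvu, akadif

The alternation tracks the last vowel of the stem — -uvu when the last vowel of the stem is a rounded vowel (*rotulmu*, *muvhutu*, *oworo*, *emtu*); -dif when the last vowel of the stem is an unrounded vowel (*dupe*, *euja*).
*iktulu* — last vowel /u/ (a rounded vowel) → -uvu → *iktuluuvu*.
*aka* — last vowel /a/ (an unrounded vowel) → -dif → *akadif*.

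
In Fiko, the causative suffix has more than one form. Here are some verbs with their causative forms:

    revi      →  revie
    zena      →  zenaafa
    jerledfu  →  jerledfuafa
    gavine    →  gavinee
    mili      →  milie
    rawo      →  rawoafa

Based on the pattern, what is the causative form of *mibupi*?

mibupie

Looking at the last vowel of each stem: -e when the last vowel of the stem is a front vowel (*revi*, *gavine*, *mili*); -afa when the last vowel of the stem is a back vowel (*zena*, *jerledfu*, *rawo*).
Since the last vowel of *mibupi* is /i/ (a front vowel), it takes -e, giving *mibupie*.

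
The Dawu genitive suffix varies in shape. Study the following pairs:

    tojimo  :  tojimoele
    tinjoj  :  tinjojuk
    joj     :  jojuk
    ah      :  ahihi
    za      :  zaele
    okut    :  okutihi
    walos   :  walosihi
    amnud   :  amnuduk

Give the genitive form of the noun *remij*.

Looking at the final sound of each stem: -ihi when the stem ends in a voiceless consonant (*ah*, *okut*, *walos*); -uk when the stem ends in a voiced consonant (*tinjoj*, *joj*, *amnud*); -ele when the stem ends in a vowel (*tojimo*, *za*).
The final sound of *remij* is /j/, which is a voiced consonant, so the suffix is -uk, giving *remijuk*.

remijuk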